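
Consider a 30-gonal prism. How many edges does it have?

90

A prism on an n-gon has two n-gon bases and n rectangular sides: V = 2·30 = 60, E = 3·30 = 90, F = 30 + 2 = 32.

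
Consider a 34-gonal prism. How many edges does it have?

A prism on an n-gon has two n-gon bases and n rectangular sides: V = 2·34 = 68, E = 3·34 = 102, F = 34 + 2 = 36.

102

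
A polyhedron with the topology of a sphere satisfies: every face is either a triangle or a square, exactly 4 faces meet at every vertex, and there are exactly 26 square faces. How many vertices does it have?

32

Let x be the number of triangles; then F = 26 + x.
Edge–face incidences: 2E = 4·26 + 3·x = 104 + 3x.
Every vertex has degree 4, so 4V = 2E.
Euler: V − E + F = 2 ⇒ (2E)/4 − E + (26 + x) = 2.
Multiply by 8: 2·(2E) − 4·(2E) + 8·(26 + x) = 16, i.e. 208 + 8x − 2·(104 + 3x) = 16.
Collecting terms: 2x = 16, so x = 8.
Then 2E = 104 + 3·8 = 128, so E = 64, V = 2E/4 = 32, F = 26 + 8 = 34.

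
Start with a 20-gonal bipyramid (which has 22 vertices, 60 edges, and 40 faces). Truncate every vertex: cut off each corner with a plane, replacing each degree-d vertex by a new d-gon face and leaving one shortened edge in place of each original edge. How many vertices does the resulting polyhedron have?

Truncation replaces each original edge-end by a new vertex, so V′ = 2E = 120.
Each original edge survives, and each old vertex of degree d contributes d new edges; summing degrees gives Σd = 2E, so E′ = E + 2E = 3E = 180.
Each original face survives and each original vertex becomes one new face: F′ = F + V = 62.

120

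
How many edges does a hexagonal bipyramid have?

18

A bipyramid over an n-gon has 2n triangular faces and n + 2 vertices: V = 6 + 2 = 8, E = 3·6 = 18, F = 2·6 = 12.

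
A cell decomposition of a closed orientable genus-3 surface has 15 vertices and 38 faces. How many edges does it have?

For a closed orientable surface of genus 3, χ = 2 − 2·3 = -4.
E = V + F − (-4) = 15 + 38 − (-4) = 57.

57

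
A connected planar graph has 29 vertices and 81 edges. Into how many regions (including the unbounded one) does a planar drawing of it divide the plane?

54

Euler's formula for a connected plane graph: V − E + F = 2, so F = 2 − 29 + 81 = 54.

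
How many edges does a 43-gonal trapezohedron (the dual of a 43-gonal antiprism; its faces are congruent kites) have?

172

The n-trapezohedron (dual of the n-antiprism) has V = 2·43 + 2 = 88, E = 4·43 = 172, F = 2·43 = 86.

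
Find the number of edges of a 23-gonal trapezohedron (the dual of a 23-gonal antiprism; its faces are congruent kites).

92

The n-trapezohedron (dual of the n-antiprism) has V = 2·23 + 2 = 48, E = 4·23 = 92, F = 2·23 = 46.
Check: V − E + F = 48 − 92 + 46 = 2.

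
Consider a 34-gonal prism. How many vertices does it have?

68

A prism on an n-gon has two n-gon bases and n rectangular sides: V = 2·34 = 68, E = 3·34 = 102, F = 34 + 2 = 36.
Check: V − E + F = 68 − 102 + 36 = 2.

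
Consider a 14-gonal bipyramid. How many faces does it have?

A bipyramid over an n-gon has 2n triangular faces and n + 2 vertices: V = 14 + 2 = 16, E = 3·14 = 42, F = 2·14 = 28.

28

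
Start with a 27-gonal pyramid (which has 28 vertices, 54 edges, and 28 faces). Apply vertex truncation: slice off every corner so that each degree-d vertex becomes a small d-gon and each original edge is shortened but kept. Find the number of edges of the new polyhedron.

Truncation replaces each original edge-end by a new vertex, so V′ = 2E = 108.
Each original edge survives, and each old vertex of degree d contributes d new edges; summing degrees gives Σd = 2E, so E′ = E + 2E = 3E = 162.
Each original face survives and each original vertex becomes one new face: F′ = F + V = 56.

162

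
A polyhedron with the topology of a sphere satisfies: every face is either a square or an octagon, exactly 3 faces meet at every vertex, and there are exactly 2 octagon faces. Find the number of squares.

Let x be the number of squares; then F = 2 + x.
Edge–face incidences: 2E = 8·2 + 4·x = 16 + 4x.
Every vertex has degree 3, so 3V = 2E.
Euler: V − E + F = 2 ⇒ (2E)/3 − E + (2 + x) = 2.
Multiply by 6: 2·(2E) − 3·(2E) + 6·(2 + x) = 12, i.e. 12 + 6x − (16 + 4x) = 12.
Collecting terms: 2x − 4 = 12, so 2x = 16, so x = 8.
Then 2E = 16 + 4·8 = 48, so E = 24, V = 2E/3 = 16, F = 2 + 8 = 10.

8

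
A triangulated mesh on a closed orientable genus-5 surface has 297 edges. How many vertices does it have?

91

χ = 2 − 2·5 = -8, and every face is a triangle so 3F = 2E.
F = 2E/3 = 198. Then V = -8 + E − F = -8 + 297 − 198 = 91.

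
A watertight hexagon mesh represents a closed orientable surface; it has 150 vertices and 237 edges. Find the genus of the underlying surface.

5

Every face is a hexagon and each edge borders two faces, so 6F = 2·237, giving F = 79.
χ = V − E + F = 150 − 237 + 79 = -8.
For a closed orientable surface χ = 2 − 2g, so g = (2 − (-8))/2 = 5.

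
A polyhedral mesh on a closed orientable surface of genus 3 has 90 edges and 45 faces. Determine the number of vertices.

For a closed orientable surface of genus 3, χ = 2 − 2·3 = -4.
V = -4 + E − F = -4 + 90 − 45 = 41.

41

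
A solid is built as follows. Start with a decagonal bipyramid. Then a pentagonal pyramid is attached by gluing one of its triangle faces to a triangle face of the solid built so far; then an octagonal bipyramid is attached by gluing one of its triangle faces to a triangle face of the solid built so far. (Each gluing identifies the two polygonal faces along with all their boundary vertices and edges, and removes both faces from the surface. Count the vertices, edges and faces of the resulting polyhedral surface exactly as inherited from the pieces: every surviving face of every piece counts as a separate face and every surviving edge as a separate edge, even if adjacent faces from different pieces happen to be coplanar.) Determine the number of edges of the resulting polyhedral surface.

A decagonal bipyramid: V=12, E=30, F=20.
Attach a pentagonal pyramid (V=6, E=10, F=6) along a 3-gon: merge 3 vertices and 3 edges, delete both glued faces → V=15, E=37, F=24.
Attach an octagonal bipyramid (V=10, E=24, F=16) along a 3-gon: merge 3 vertices and 3 edges, delete both glued faces → V=22, E=58, F=38.
Check: V − E + F = 22 − 58 + 38 = 2.

58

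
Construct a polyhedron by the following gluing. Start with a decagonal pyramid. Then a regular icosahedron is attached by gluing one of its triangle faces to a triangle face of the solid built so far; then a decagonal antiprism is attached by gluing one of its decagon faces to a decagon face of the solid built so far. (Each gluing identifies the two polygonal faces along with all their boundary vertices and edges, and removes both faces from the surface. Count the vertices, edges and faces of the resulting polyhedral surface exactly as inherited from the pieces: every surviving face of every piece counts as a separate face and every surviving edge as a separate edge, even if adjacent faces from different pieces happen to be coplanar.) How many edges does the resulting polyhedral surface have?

A decagonal pyramid: V=11, E=20, F=11.
Attach a regular icosahedron (V=12, E=30, F=20) along a 3-gon: merge 3 vertices and 3 edges, delete both glued faces → V=20, E=47, F=29.
Attach a decagonal antiprism (V=20, E=40, F=22) along a 10-gon: merge 10 vertices and 10 edges, delete both glued faces → V=30, E=77, F=49.
Check: V − E + F = 30 − 77 + 49 = 2.

77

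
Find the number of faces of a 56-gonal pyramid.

A pyramid on an n-gon base has one n-gon and n triangles: V = 56 + 1 = 57, E = 2·56 = 112, F = 56 + 1 = 57.

57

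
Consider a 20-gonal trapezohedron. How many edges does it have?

80

The n-trapezohedron (dual of the n-antiprism) has V = 2·20 + 2 = 42, E = 4·20 = 80, F = 2·20 = 40.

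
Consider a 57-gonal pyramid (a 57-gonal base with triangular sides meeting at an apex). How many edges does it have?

A pyramid on an n-gon base has one n-gon and n triangles: V = 57 + 1 = 58, E = 2·57 = 114, F = 57 + 1 = 58.
Check: V − E + F = 58 − 114 + 58 = 2.

114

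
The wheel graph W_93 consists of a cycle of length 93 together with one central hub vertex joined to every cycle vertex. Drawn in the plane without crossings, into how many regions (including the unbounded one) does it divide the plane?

W_93 has V = 93 + 1 = 94 vertices and E = 2·93 = 186 edges.
By Euler's formula F = 2 − V + E = 2 − 94 + 186 = 94.

94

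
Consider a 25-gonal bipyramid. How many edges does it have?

75

A bipyramid over an n-gon has 2n triangular faces and n + 2 vertices: V = 25 + 2 = 27, E = 3·25 = 75, F = 2·25 = 50.
Check: V − E + F = 27 − 75 + 50 = 2.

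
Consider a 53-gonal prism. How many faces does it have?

55

A prism on an n-gon has two n-gon bases and n rectangular sides: V = 2·53 = 106, E = 3·53 = 159, F = 53 + 2 = 55.
Check: V − E + F = 106 − 159 + 55 = 2.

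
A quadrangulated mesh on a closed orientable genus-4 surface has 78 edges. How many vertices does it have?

χ = 2 − 2·4 = -6, and every face is a square so 4F = 2E.
F = 2E/4 = 39. Then V = -6 + E − F = -6 + 78 − 39 = 33.

33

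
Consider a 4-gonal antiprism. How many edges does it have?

16

An antiprism on an n-gon has two n-gon caps and 2n triangles: V = 2·4 = 8, E = 4·4 = 16, F = 2·4 + 2 = 10.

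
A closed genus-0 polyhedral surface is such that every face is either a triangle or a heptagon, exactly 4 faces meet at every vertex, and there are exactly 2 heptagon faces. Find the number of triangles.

14

Let x be the number of triangles; then F = 2 + x.
Edge–face incidences: 2E = 7·2 + 3·x = 14 + 3x.
Every vertex has degree 4, so 4V = 2E.
Euler: V − E + F = 2 ⇒ (2E)/4 − E + (2 + x) = 2.
Multiply by 8: 2·(2E) − 4·(2E) + 8·(2 + x) = 16, i.e. 16 + 8x − 2·(14 + 3x) = 16.
Collecting terms: 2x − 12 = 16, so 2x = 28, so x = 14.
Then 2E = 14 + 3·14 = 56, so E = 28, V = 2E/4 = 14, F = 2 + 14 = 16.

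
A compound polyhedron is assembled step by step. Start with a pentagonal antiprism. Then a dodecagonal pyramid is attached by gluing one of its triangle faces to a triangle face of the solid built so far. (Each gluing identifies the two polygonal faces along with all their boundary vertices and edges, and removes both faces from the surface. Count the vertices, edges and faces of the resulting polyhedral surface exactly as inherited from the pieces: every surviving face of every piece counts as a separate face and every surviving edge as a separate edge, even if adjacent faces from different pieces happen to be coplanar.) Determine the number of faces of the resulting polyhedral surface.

23

A pentagonal antiprism: V=10, E=20, F=12.
Attach a dodecagonal pyramid (V=13, E=24, F=13) along a 3-gon: merge 3 vertices and 3 edges, delete both glued faces → V=20, E=41, F=23.
Check: V − E + F = 20 − 41 + 23 = 2.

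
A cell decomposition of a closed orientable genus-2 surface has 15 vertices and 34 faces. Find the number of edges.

For a closed orientable surface of genus 2, χ = 2 − 2·2 = -2.
E = V + F − (-2) = 15 + 34 − (-2) = 51.

51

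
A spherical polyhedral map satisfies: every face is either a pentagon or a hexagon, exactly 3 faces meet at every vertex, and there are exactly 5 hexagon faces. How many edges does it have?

Let x be the number of pentagons; then F = 5 + x.
Edge–face incidences: 2E = 6·5 + 5·x = 30 + 5x.
Every vertex has degree 3, so 3V = 2E.
Euler: V − E + F = 2 ⇒ (2E)/3 − E + (5 + x) = 2.
Multiply by 6: 2·(2E) − 3·(2E) + 6·(5 + x) = 12, i.e. 30 + 6x − (30 + 5x) = 12.
Collecting terms: x = 12.
Then 2E = 30 + 5·12 = 90, so E = 45, V = 2E/3 = 30, F = 5 + 12 = 17.

45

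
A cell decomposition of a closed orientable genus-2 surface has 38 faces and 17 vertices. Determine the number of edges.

For a closed orientable surface of genus 2, χ = 2 − 2·2 = -2.
E = V + F − (-2) = 17 + 38 − (-2) = 57.

57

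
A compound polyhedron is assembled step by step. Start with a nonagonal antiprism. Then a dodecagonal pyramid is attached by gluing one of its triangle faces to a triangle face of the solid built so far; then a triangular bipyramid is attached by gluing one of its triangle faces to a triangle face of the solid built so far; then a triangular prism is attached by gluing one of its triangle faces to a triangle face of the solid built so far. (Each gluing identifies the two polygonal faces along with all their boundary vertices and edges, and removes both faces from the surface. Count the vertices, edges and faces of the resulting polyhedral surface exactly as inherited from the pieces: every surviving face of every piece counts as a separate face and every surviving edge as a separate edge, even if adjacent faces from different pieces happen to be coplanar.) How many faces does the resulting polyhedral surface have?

38

A nonagonal antiprism: V=18, E=36, F=20.
Attach a dodecagonal pyramid (V=13, E=24, F=13) along a 3-gon: merge 3 vertices and 3 edges, delete both glued faces → V=28, E=57, F=31.
Attach a triangular bipyramid (V=5, E=9, F=6) along a 3-gon: merge 3 vertices and 3 edges, delete both glued faces → V=30, E=63, F=35.
Attach a triangular prism (V=6, E=9, F=5) along a 3-gon: merge 3 vertices and 3 edges, delete both glued faces → V=33, E=69, F=38.
Check: V − E + F = 33 − 69 + 38 = 2.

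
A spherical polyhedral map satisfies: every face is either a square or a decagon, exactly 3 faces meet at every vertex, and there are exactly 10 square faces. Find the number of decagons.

2

Let x be the number of decagons; then F = 10 + x.
Edge–face incidences: 2E = 4·10 + 10·x = 40 + 10x.
Every vertex has degree 3, so 3V = 2E.
Euler: V − E + F = 2 ⇒ (2E)/3 − E + (10 + x) = 2.
Multiply by 6: 2·(2E) − 3·(2E) + 6·(10 + x) = 12, i.e. 60 + 6x − (40 + 10x) = 12.
Collecting terms: −4x + 20 = 12, so −4x = −8, so x = 2.
Then 2E = 40 + 10·2 = 60, so E = 30, V = 2E/3 = 20, F = 10 + 2 = 12.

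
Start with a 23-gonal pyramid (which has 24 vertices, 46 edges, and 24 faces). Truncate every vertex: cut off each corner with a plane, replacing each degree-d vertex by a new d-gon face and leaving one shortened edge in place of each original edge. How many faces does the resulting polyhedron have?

Truncation replaces each original edge-end by a new vertex, so V′ = 2E = 92.
Each original edge survives, and each old vertex of degree d contributes d new edges; summing degrees gives Σd = 2E, so E′ = E + 2E = 3E = 138.
Each original face survives and each original vertex becomes one new face: F′ = F + V = 48.

48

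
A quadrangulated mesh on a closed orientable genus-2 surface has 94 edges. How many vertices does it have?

χ = 2 − 2·2 = -2, and every face is a square so 4F = 2E.
F = 2E/4 = 47. Then V = -2 + E − F = -2 + 94 − 47 = 45.

45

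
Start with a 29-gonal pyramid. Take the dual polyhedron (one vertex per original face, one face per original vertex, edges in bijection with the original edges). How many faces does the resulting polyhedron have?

The base solid has V = 30, E = 58, F = 30.
The dual swaps V and F and preserves E: V′ = F = 30, E′ = E = 58, F′ = V = 30.

30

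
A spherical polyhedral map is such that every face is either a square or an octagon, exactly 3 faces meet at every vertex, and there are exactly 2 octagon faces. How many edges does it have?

Let x be the number of squares; then F = 2 + x.
Edge–face incidences: 2E = 8·2 + 4·x = 16 + 4x.
Every vertex has degree 3, so 3V = 2E.
Euler: V − E + F = 2 ⇒ (2E)/3 − E + (2 + x) = 2.
Multiply by 6: 2·(2E) − 3·(2E) + 6·(2 + x) = 12, i.e. 12 + 6x − (16 + 4x) = 12.
Collecting terms: 2x − 4 = 12, so 2x = 16, so x = 8.
Then 2E = 16 + 4·8 = 48, so E = 24, V = 2E/3 = 16, F = 2 + 8 = 10.

24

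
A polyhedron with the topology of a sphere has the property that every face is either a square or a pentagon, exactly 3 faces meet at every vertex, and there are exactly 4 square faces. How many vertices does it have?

12

Let x be the number of pentagons; then F = 4 + x.
Edge–face incidences: 2E = 4·4 + 5·x = 16 + 5x.
Every vertex has degree 3, so 3V = 2E.
Euler: V − E + F = 2 ⇒ (2E)/3 − E + (4 + x) = 2.
Multiply by 6: 2·(2E) − 3·(2E) + 6·(4 + x) = 12, i.e. 24 + 6x − (16 + 5x) = 12.
Collecting terms: x + 8 = 12, so x = 4.
Then 2E = 16 + 5·4 = 36, so E = 18, V = 2E/3 = 12, F = 4 + 4 = 8.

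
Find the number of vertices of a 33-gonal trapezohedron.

The n-trapezohedron (dual of the n-antiprism) has V = 2·33 + 2 = 68, E = 4·33 = 132, F = 2·33 = 66.

68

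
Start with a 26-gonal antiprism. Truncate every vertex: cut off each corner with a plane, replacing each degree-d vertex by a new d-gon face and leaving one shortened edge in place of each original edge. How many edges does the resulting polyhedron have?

The base solid has V = 52, E = 104, F = 54.
Truncation replaces each original edge-end by a new vertex, so V′ = 2E = 208.
Each original edge survives, and each old vertex of degree d contributes d new edges; summing degrees gives Σd = 2E, so E′ = E + 2E = 3E = 312.
Each original face survives and each original vertex becomes one new face: F′ = F + V = 106.

312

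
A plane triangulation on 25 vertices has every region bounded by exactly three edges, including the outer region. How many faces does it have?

In a plane triangulation 3F = 2E and V − E + F = 2, so F = 2V − 4 = 2·25 − 4 = 46.

46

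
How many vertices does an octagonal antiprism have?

An antiprism on an n-gon has two n-gon caps and 2n triangles: V = 2·8 = 16, E = 4·8 = 32, F = 2·8 + 2 = 18.

16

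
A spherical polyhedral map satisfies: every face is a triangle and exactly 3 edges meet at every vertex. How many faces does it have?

Each face has 3 edges and each edge borders two faces, so 2E = 3F.
Each vertex has degree 3, so 3V = 2E and hence V = 3F/3.
Euler: V − E + F = 2 ⇒ (3F/3) − (3F/2) + F = 2.
Multiply by 6: (6 − 9 + 6)F = 12, i.e. 3F = 12.
So F = 4, E = 3·4/2 = 6, V = 3·4/3 = 4.

4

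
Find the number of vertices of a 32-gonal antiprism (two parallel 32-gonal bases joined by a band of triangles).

64

An antiprism on an n-gon has two n-gon caps and 2n triangles: V = 2·32 = 64, E = 4·32 = 128, F = 2·32 + 2 = 66.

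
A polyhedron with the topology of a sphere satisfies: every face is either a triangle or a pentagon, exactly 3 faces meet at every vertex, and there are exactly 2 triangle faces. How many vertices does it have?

12

Let x be the number of pentagons; then F = 2 + x.
Edge–face incidences: 2E = 3·2 + 5·x = 6 + 5x.
Every vertex has degree 3, so 3V = 2E.
Euler: V − E + F = 2 ⇒ (2E)/3 − E + (2 + x) = 2.
Multiply by 6: 2·(2E) − 3·(2E) + 6·(2 + x) = 12, i.e. 12 + 6x − (6 + 5x) = 12.
Collecting terms: x + 6 = 12, so x = 6.
Then 2E = 6 + 5·6 = 36, so E = 18, V = 2E/3 = 12, F = 2 + 6 = 8.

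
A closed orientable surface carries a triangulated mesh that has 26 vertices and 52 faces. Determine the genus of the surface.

Every face is a triangle, so 2E = 3·52 = 156, giving E = 78.
χ = V − E + F = 26 − 78 + 52 = 0.
For a closed orientable surface χ = 2 − 2g, so g = (2 − (0))/2 = 1.

1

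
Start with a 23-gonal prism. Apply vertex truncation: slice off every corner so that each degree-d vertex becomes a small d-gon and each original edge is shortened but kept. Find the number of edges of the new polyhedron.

The base solid has V = 46, E = 69, F = 25.
Truncation replaces each original edge-end by a new vertex, so V′ = 2E = 138.
Each original edge survives, and each old vertex of degree d contributes d new edges; summing degrees gives Σd = 2E, so E′ = E + 2E = 3E = 207.
Each original face survives and each original vertex becomes one new face: F′ = F + V = 71.

207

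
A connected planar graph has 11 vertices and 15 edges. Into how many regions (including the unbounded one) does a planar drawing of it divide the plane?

6

Euler's formula for a connected plane graph: V − E + F = 2, so F = 2 − 11 + 15 = 6.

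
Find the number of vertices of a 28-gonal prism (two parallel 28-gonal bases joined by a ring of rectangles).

A prism on an n-gon has two n-gon bases and n rectangular sides: V = 2·28 = 56, E = 3·28 = 84, F = 28 + 2 = 30.

56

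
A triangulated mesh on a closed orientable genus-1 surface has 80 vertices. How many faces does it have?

160

χ = 2 − 2·1 = 0, and every face is a triangle so 3F = 2E.
V − E + F = 0 with E = 3F/2 gives 80 − (3/2 − 1)·F = 0, so F = 160 and E = 240.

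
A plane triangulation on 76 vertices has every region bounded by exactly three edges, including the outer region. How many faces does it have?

148

In a plane triangulation 3F = 2E and V − E + F = 2, so F = 2V − 4 = 2·76 − 4 = 148.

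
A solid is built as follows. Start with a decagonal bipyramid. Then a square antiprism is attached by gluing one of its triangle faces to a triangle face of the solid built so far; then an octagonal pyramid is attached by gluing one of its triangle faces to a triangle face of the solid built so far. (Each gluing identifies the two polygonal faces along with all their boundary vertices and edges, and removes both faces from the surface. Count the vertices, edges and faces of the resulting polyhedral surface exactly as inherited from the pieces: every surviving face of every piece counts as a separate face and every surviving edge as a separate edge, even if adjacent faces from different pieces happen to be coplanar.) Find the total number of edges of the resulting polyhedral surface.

56

A decagonal bipyramid: V=12, E=30, F=20.
Attach a square antiprism (V=8, E=16, F=10) along a 3-gon: merge 3 vertices and 3 edges, delete both glued faces → V=17, E=43, F=28.
Attach an octagonal pyramid (V=9, E=16, F=9) along a 3-gon: merge 3 vertices and 3 edges, delete both glued faces → V=23, E=56, F=35.
Check: V − E + F = 23 − 56 + 35 = 2.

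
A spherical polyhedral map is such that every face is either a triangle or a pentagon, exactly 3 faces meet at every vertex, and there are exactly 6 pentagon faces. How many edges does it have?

Let x be the number of triangles; then F = 6 + x.
Edge–face incidences: 2E = 5·6 + 3·x = 30 + 3x.
Every vertex has degree 3, so 3V = 2E.
Euler: V − E + F = 2 ⇒ (2E)/3 − E + (6 + x) = 2.
Multiply by 6: 2·(2E) − 3·(2E) + 6·(6 + x) = 12, i.e. 36 + 6x − (30 + 3x) = 12.
Collecting terms: 3x + 6 = 12, so 3x = 6, so x = 2.
Then 2E = 30 + 3·2 = 36, so E = 18, V = 2E/3 = 12, F = 6 + 2 = 8.

18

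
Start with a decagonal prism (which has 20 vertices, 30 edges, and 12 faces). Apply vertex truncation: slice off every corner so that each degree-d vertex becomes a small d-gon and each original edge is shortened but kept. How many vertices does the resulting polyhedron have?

Truncation replaces each original edge-end by a new vertex, so V′ = 2E = 60.
Each original edge survives, and each old vertex of degree d contributes d new edges; summing degrees gives Σd = 2E, so E′ = E + 2E = 3E = 90.
Each original face survives and each original vertex becomes one new face: F′ = F + V = 32.

60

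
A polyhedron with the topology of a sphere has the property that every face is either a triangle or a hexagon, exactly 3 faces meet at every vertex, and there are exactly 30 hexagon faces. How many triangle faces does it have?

4

Let x be the number of triangles; then F = 30 + x.
Edge–face incidences: 2E = 6·30 + 3·x = 180 + 3x.
Every vertex has degree 3, so 3V = 2E.
Euler: V − E + F = 2 ⇒ (2E)/3 − E + (30 + x) = 2.
Multiply by 6: 2·(2E) − 3·(2E) + 6·(30 + x) = 12, i.e. 180 + 6x − (180 + 3x) = 12.
Collecting terms: 3x = 12, so x = 4.
Then 2E = 180 + 3·4 = 192, so E = 96, V = 2E/3 = 64, F = 30 + 4 = 34.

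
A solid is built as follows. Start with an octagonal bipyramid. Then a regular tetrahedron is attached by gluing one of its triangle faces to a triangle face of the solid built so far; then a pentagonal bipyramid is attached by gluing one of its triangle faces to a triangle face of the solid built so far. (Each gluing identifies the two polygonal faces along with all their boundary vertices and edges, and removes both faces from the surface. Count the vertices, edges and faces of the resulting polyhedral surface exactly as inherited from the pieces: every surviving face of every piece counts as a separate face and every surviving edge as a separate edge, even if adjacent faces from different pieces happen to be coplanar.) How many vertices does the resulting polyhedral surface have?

15

An octagonal bipyramid: V=10, E=24, F=16.
Attach a regular tetrahedron (V=4, E=6, F=4) along a 3-gon: merge 3 vertices and 3 edges, delete both glued faces → V=11, E=27, F=18.
Attach a pentagonal bipyramid (V=7, E=15, F=10) along a 3-gon: merge 3 vertices and 3 edges, delete both glued faces → V=15, E=39, F=26.
Check: V − E + F = 15 − 39 + 26 = 2.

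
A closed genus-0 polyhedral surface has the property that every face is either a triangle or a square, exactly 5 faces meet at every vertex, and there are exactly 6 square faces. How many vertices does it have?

Let x be the number of triangles; then F = 6 + x.
Edge–face incidences: 2E = 4·6 + 3·x = 24 + 3x.
Every vertex has degree 5, so 5V = 2E.
Euler: V − E + F = 2 ⇒ (2E)/5 − E + (6 + x) = 2.
Multiply by 10: 2·(2E) − 5·(2E) + 10·(6 + x) = 20, i.e. 60 + 10x − 3·(24 + 3x) = 20.
Collecting terms: x − 12 = 20, so x = 32.
Then 2E = 24 + 3·32 = 120, so E = 60, V = 2E/5 = 24, F = 6 + 32 = 38.

24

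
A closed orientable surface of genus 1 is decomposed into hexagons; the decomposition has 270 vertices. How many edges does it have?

χ = 2 − 2·1 = 0, and every face is a hexagon so 6F = 2E.
V − E + F = 0 with E = 6F/2 gives 270 − (6/2 − 1)·F = 0, so F = 135 and E = 405.

405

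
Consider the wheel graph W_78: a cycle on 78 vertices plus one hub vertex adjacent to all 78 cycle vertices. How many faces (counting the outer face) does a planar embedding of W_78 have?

79

W_78 has V = 78 + 1 = 79 vertices and E = 2·78 = 156 edges.
By Euler's formula F = 2 − V + E = 2 − 79 + 156 = 79.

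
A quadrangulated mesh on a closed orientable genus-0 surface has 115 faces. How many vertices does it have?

χ = 2 − 2·0 = 2, and every face is a square so 4F = 2E.
E = 4·115/2 = 230. Then V = 2 + E − F = 2 + 230 − 115 = 117.

117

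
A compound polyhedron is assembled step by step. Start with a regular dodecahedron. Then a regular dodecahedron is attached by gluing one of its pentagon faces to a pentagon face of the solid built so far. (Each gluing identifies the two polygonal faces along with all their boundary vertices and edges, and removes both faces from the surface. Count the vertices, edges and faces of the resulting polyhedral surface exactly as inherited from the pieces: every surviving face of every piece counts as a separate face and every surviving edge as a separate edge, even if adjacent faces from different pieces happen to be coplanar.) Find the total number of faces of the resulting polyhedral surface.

22

A regular dodecahedron: V=20, E=30, F=12.
Attach a regular dodecahedron (V=20, E=30, F=12) along a 5-gon: merge 5 vertices and 5 edges, delete both glued faces → V=35, E=55, F=22.
Check: V − E + F = 35 − 55 + 22 = 2.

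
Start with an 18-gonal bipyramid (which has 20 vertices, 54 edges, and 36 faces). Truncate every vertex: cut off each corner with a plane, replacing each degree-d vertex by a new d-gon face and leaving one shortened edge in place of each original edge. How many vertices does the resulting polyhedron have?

108

Truncation replaces each original edge-end by a new vertex, so V′ = 2E = 108.
Each original edge survives, and each old vertex of degree d contributes d new edges; summing degrees gives Σd = 2E, so E′ = E + 2E = 3E = 162.
Each original face survives and each original vertex becomes one new face: F′ = F + V = 56.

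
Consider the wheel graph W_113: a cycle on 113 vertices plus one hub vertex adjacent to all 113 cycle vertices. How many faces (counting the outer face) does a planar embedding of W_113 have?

114

W_113 has V = 113 + 1 = 114 vertices and E = 2·113 = 226 edges.
By Euler's formula F = 2 − V + E = 2 − 114 + 226 = 114.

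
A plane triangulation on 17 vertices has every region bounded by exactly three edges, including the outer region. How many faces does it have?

30

In a plane triangulation 3F = 2E and V − E + F = 2, so F = 2V − 4 = 2·17 − 4 = 30.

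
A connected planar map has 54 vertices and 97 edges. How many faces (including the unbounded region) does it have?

Euler's formula for a connected plane graph: V − E + F = 2, so F = 2 − 54 + 97 = 45.

45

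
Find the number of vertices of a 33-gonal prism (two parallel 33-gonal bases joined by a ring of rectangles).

A prism on an n-gon has two n-gon bases and n rectangular sides: V = 2·33 = 66, E = 3·33 = 99, F = 33 + 2 = 35.

66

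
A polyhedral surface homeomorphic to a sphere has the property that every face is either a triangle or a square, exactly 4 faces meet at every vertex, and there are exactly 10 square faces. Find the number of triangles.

8

Let x be the number of triangles; then F = 10 + x.
Edge–face incidences: 2E = 4·10 + 3·x = 40 + 3x.
Every vertex has degree 4, so 4V = 2E.
Euler: V − E + F = 2 ⇒ (2E)/4 − E + (10 + x) = 2.
Multiply by 8: 2·(2E) − 4·(2E) + 8·(10 + x) = 16, i.e. 80 + 8x − 2·(40 + 3x) = 16.
Collecting terms: 2x = 16, so x = 8.
Then 2E = 40 + 3·8 = 64, so E = 32, V = 2E/4 = 16, F = 10 + 8 = 18.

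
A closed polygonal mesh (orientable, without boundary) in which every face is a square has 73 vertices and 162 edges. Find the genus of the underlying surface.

Every face is a square and each edge borders two faces, so 4F = 2·162, giving F = 81.
χ = V − E + F = 73 − 162 + 81 = -8.
For a closed orientable surface χ = 2 − 2g, so g = (2 − (-8))/2 = 5.

5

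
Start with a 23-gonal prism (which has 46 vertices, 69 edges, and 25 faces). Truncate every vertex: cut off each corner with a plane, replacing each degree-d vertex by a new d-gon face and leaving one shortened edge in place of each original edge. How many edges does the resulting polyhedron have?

Truncation replaces each original edge-end by a new vertex, so V′ = 2E = 138.
Each original edge survives, and each old vertex of degree d contributes d new edges; summing degrees gives Σd = 2E, so E′ = E + 2E = 3E = 207.
Each original face survives and each original vertex becomes one new face: F′ = F + V = 71.

207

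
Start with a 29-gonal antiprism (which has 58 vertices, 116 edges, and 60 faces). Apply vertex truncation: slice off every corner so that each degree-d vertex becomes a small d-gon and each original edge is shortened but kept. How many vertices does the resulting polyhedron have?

232

Truncation replaces each original edge-end by a new vertex, so V′ = 2E = 232.
Each original edge survives, and each old vertex of degree d contributes d new edges; summing degrees gives Σd = 2E, so E′ = E + 2E = 3E = 348.
Each original face survives and each original vertex becomes one new face: F′ = F + V = 118.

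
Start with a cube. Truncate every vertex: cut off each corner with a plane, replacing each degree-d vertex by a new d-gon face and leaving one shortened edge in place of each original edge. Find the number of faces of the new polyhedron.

The base solid has V = 8, E = 12, F = 6.
Truncation replaces each original edge-end by a new vertex, so V′ = 2E = 24.
Each original edge survives, and each old vertex of degree d contributes d new edges; summing degrees gives Σd = 2E, so E′ = E + 2E = 3E = 36.
Each original face survives and each original vertex becomes one new face: F′ = F + V = 14.

14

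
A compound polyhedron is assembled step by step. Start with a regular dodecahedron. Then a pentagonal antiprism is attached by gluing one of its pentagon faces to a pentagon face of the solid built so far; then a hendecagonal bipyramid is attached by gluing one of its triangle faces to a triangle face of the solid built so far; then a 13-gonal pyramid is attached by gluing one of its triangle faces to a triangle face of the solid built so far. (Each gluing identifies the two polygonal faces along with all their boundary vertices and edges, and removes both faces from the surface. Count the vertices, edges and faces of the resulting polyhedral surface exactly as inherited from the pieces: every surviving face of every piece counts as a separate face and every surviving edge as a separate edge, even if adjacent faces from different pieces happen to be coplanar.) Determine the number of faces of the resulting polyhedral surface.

54

A regular dodecahedron: V=20, E=30, F=12.
Attach a pentagonal antiprism (V=10, E=20, F=12) along a 5-gon: merge 5 vertices and 5 edges, delete both glued faces → V=25, E=45, F=22.
Attach a hendecagonal bipyramid (V=13, E=33, F=22) along a 3-gon: merge 3 vertices and 3 edges, delete both glued faces → V=35, E=75, F=42.
Attach a 13-gonal pyramid (V=14, E=26, F=14) along a 3-gon: merge 3 vertices and 3 edges, delete both glued faces → V=46, E=98, F=54.
Check: V − E + F = 46 − 98 + 54 = 2.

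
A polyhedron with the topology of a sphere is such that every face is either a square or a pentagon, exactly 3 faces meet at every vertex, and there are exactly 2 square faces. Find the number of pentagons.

Let x be the number of pentagons; then F = 2 + x.
Edge–face incidences: 2E = 4·2 + 5·x = 8 + 5x.
Every vertex has degree 3, so 3V = 2E.
Euler: V − E + F = 2 ⇒ (2E)/3 − E + (2 + x) = 2.
Multiply by 6: 2·(2E) − 3·(2E) + 6·(2 + x) = 12, i.e. 12 + 6x − (8 + 5x) = 12.
Collecting terms: x + 4 = 12, so x = 8.
Then 2E = 8 + 5·8 = 48, so E = 24, V = 2E/3 = 16, F = 2 + 8 = 10.

8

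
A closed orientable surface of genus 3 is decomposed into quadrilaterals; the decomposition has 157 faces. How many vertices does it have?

χ = 2 − 2·3 = -4, and every face is a square so 4F = 2E.
E = 4·157/2 = 314. Then V = -4 + E − F = -4 + 314 − 157 = 153.

153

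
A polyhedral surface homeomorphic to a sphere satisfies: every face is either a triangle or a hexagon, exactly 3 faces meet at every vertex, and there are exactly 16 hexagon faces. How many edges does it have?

54

Let x be the number of triangles; then F = 16 + x.
Edge–face incidences: 2E = 6·16 + 3·x = 96 + 3x.
Every vertex has degree 3, so 3V = 2E.
Euler: V − E + F = 2 ⇒ (2E)/3 − E + (16 + x) = 2.
Multiply by 6: 2·(2E) − 3·(2E) + 6·(16 + x) = 12, i.e. 96 + 6x − (96 + 3x) = 12.
Collecting terms: 3x = 12, so x = 4.
Then 2E = 96 + 3·4 = 108, so E = 54, V = 2E/3 = 36, F = 16 + 4 = 20.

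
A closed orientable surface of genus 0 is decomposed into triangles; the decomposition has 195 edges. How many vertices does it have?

67

χ = 2 − 2·0 = 2, and every face is a triangle so 3F = 2E.
F = 2E/3 = 130. Then V = 2 + E − F = 2 + 195 − 130 = 67.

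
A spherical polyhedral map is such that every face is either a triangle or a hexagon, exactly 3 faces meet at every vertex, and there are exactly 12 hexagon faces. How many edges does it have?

Let x be the number of triangles; then F = 12 + x.
Edge–face incidences: 2E = 6·12 + 3·x = 72 + 3x.
Every vertex has degree 3, so 3V = 2E.
Euler: V − E + F = 2 ⇒ (2E)/3 − E + (12 + x) = 2.
Multiply by 6: 2·(2E) − 3·(2E) + 6·(12 + x) = 12, i.e. 72 + 6x − (72 + 3x) = 12.
Collecting terms: 3x = 12, so x = 4.
Then 2E = 72 + 3·4 = 84, so E = 42, V = 2E/3 = 28, F = 12 + 4 = 16.

42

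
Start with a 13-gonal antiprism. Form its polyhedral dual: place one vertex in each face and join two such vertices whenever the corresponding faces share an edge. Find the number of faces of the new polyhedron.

26

The base solid has V = 26, E = 52, F = 28.
The dual swaps V and F and preserves E: V′ = F = 28, E′ = E = 52, F′ = V = 26.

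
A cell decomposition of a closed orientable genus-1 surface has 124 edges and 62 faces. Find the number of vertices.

For a closed orientable surface of genus 1, χ = 2 − 2·1 = 0.
V = 0 + E − F = 0 + 124 − 62 = 62.

62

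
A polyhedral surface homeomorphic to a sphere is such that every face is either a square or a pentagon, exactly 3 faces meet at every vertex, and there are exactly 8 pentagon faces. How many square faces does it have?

2

Let x be the number of squares; then F = 8 + x.
Edge–face incidences: 2E = 5·8 + 4·x = 40 + 4x.
Every vertex has degree 3, so 3V = 2E.
Euler: V − E + F = 2 ⇒ (2E)/3 − E + (8 + x) = 2.
Multiply by 6: 2·(2E) − 3·(2E) + 6·(8 + x) = 12, i.e. 48 + 6x − (40 + 4x) = 12.
Collecting terms: 2x + 8 = 12, so 2x = 4, so x = 2.
Then 2E = 40 + 4·2 = 48, so E = 24, V = 2E/3 = 16, F = 8 + 2 = 10.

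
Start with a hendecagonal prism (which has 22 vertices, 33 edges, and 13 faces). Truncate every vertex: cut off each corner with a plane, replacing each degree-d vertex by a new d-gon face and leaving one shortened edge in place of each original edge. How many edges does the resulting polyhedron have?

Truncation replaces each original edge-end by a new vertex, so V′ = 2E = 66.
Each original edge survives, and each old vertex of degree d contributes d new edges; summing degrees gives Σd = 2E, so E′ = E + 2E = 3E = 99.
Each original face survives and each original vertex becomes one new face: F′ = F + V = 35.

99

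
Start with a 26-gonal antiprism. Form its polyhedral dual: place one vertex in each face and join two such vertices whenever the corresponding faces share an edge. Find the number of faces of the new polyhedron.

52

The base solid has V = 52, E = 104, F = 54.
The dual swaps V and F and preserves E: V′ = F = 54, E′ = E = 104, F′ = V = 52.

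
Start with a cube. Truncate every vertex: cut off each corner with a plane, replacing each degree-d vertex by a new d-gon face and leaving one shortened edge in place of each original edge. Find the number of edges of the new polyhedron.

36

The base solid has V = 8, E = 12, F = 6.
Truncation replaces each original edge-end by a new vertex, so V′ = 2E = 24.
Each original edge survives, and each old vertex of degree d contributes d new edges; summing degrees gives Σd = 2E, so E′ = E + 2E = 3E = 36.
Each original face survives and each original vertex becomes one new face: F′ = F + V = 14.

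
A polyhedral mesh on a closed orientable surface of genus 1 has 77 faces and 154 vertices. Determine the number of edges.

231

For a closed orientable surface of genus 1, χ = 2 − 2·1 = 0.
E = V + F − (0) = 154 + 77 − (0) = 231.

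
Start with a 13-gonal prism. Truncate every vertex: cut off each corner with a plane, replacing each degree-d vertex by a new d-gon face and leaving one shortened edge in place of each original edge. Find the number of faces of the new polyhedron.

41

The base solid has V = 26, E = 39, F = 15.
Truncation replaces each original edge-end by a new vertex, so V′ = 2E = 78.
Each original edge survives, and each old vertex of degree d contributes d new edges; summing degrees gives Σd = 2E, so E′ = E + 2E = 3E = 117.
Each original face survives and each original vertex becomes one new face: F′ = F + V = 41.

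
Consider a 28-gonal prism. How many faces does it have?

30

A prism on an n-gon has two n-gon bases and n rectangular sides: V = 2·28 = 56, E = 3·28 = 84, F = 28 + 2 = 30.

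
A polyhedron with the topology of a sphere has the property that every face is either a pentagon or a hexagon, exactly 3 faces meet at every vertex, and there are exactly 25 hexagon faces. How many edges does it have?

Let x be the number of pentagons; then F = 25 + x.
Edge–face incidences: 2E = 6·25 + 5·x = 150 + 5x.
Every vertex has degree 3, so 3V = 2E.
Euler: V − E + F = 2 ⇒ (2E)/3 − E + (25 + x) = 2.
Multiply by 6: 2·(2E) − 3·(2E) + 6·(25 + x) = 12, i.e. 150 + 6x − (150 + 5x) = 12.
Collecting terms: x = 12.
Then 2E = 150 + 5·12 = 210, so E = 105, V = 2E/3 = 70, F = 25 + 12 = 37.

105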